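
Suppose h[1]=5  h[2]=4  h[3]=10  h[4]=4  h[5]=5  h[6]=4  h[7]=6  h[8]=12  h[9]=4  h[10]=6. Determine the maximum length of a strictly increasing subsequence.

4

Let dp[i] be the length of the longest such subsequence ending at index i:
i:      1  2  3  4  5  6  7  8  9 10
h[i]:   5  4 10  4  5  4  6 12  4  6
dp:     1  1  2  1  2  1  3  4  1  3
Maximum dp value is 4.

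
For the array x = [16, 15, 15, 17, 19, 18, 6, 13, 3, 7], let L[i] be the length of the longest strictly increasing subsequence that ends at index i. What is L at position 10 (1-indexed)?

2

dp[i] = 1 + max{dp[j] : j<i, x[j]<x[i]} (or 1 if no such j):
i:      1  2  3  4  5  6  7  8  9 10
x[i]:  16 15 15 17 19 18  6 13  3  7
dp:     1  1  1  2  3  3  1  2  1  2
At index 10 the value is 2.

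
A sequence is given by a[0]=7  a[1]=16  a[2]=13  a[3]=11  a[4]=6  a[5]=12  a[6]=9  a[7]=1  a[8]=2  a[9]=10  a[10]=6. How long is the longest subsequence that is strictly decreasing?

Negate each value so 'decreasing' becomes 'increasing', then run patience tails on the negated sequence:
-7 → extends → [-7]
-16 → replaces -7 → [-16]
-13 → extends → [-16, -13]
-11 → extends → [-16, -13, -11]
-6 → extends → [-16, -13, -11, -6]
-12 → replaces -11 → [-16, -13, -12, -6]
-9 → replaces -6 → [-16, -13, -12, -9]
-1 → extends → [-16, -13, -12, -9, -1]
-2 → replaces -1 → [-16, -13, -12, -9, -2]
-10 → replaces -9 → [-16, -13, -12, -10, -2]
-6 → replaces -2 → [-16, -13, -12, -10, -6]
Five tails, so the longest strictly decreasing subsequence of the original has length 5.

5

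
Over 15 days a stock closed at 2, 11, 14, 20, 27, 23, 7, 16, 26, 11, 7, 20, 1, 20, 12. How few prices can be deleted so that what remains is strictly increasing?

Fewest deletions = n − (longest strictly increasing subsequence).
Patience tails:
2 → extends → [2]
11 → extends → [2, 11]
14 → extends → [2, 11, 14]
20 → extends → [2, 11, 14, 20]
27 → extends → [2, 11, 14, 20, 27]
23 → replaces 27 → [2, 11, 14, 20, 23]
7 → replaces 11 → [2, 7, 14, 20, 23]
16 → replaces 20 → [2, 7, 14, 16, 23]
26 → extends → [2, 7, 14, 16, 23, 26]
11 → replaces 14 → [2, 7, 11, 16, 23, 26]
7 → already a tail → [2, 7, 11, 16, 23, 26]
20 → replaces 23 → [2, 7, 11, 16, 20, 26]
1 → replaces 2 → [1, 7, 11, 16, 20, 26]
20 → already a tail → [1, 7, 11, 16, 20, 26]
12 → replaces 16 → [1, 7, 11, 12, 20, 26]
Longest strictly increasing subsequence has length 6, so deletions = 15 − 6 = 9.

9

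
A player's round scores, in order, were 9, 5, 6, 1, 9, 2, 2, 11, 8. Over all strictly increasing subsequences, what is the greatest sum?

31

Let S[i] be the best sum of a strictly increasing subsequence ending at i:
i:      1  2  3  4  5  6  7  8  9
a[i]:   9  5  6  1  9  2  2 11  8
S:      9  5 11  1 20  3  3 31 19
Maximum is 31 (e.g. 5 + 6 + 9 + 11).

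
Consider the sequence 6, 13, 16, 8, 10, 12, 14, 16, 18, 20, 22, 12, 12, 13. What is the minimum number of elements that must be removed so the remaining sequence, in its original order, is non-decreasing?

Fewest deletions = n − (longest non-decreasing subsequence).
i:      1  2  3  4  5  6  7  8  9 10 11 12 13 14
a[i]:   6 13 16  8 10 12 14 16 18 20 22 12 12 13
dp:     1  2  3  2  3  4  5  6  7  8  9  5  6  7
max dp = 9, so deletions = 14 − 9 = 5.

5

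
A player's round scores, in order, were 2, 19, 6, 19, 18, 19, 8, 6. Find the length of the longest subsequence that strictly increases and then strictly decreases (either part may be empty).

6

inc[i] = longest strictly increasing subsequence ending at i; dec[i] = longest strictly decreasing subsequence starting at i:
i:      1  2  3  4  5  6  7  8
a[i]:   2 19  6 19 18 19  8  6
inc:    1  2  2  3  3  4  3  2
dec:    1  4  1  4  3  3  2  1
Best peak at i=4 (value 19): inc=3, dec=4, length 3+4−1 = 6.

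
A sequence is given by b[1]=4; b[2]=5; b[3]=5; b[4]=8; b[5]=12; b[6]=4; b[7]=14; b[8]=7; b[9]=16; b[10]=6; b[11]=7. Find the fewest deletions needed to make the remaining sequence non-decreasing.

Fewest deletions = n − (longest non-decreasing subsequence).
i:      1  2  3  4  5  6  7  8  9 10 11
b[i]:   4  5  5  8 12  4 14  7 16  6  7
dp:     1  2  3  4  5  2  6  4  7  4  5
max dp = 7, so deletions = 11 − 7 = 4.

4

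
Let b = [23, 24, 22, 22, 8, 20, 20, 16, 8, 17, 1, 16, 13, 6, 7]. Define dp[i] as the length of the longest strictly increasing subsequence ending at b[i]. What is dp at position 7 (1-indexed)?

2

dp[i] = 1 + max{dp[j] : j<i, b[j]<b[i]} (or 1 if no such j):
i:      1  2  3  4  5  6  7  8  9 10 11 12 13 14 15
b[i]:  23 24 22 22  8 20 20 16  8 17  1 16 13  6  7
dp:     1  2  1  1  1  2  2  2  1  3  1  2  2  2  3
At index 7 the value is 2.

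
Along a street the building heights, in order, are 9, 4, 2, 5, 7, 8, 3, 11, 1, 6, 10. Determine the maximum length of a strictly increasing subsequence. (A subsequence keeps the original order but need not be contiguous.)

Track the smallest tail for each achievable length (strict):
9 → extends → [9]
4 → replaces 9 → [4]
2 → replaces 4 → [2]
5 → extends → [2, 5]
7 → extends → [2, 5, 7]
8 → extends → [2, 5, 7, 8]
3 → replaces 5 → [2, 3, 7, 8]
11 → extends → [2, 3, 7, 8, 11]
1 → replaces 2 → [1, 3, 7, 8, 11]
6 → replaces 7 → [1, 3, 6, 8, 11]
10 → replaces 11 → [1, 3, 6, 8, 10]
Five tails, so the longest strictly increasing subsequence has length 5 (e.g. 4, 5, 7, 8, 11).

5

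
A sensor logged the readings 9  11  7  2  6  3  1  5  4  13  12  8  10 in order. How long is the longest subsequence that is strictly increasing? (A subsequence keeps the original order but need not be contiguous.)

Let dp[i] be the length of the longest such subsequence ending at index i:
i:      1  2  3  4  5  6  7  8  9 10 11 12 13
a[i]:   9 11  7  2  6  3  1  5  4 13 12  8 10
dp:     1  2  1  1  2  2  1  3  3  4  4  4  5
Maximum dp value is 5.

5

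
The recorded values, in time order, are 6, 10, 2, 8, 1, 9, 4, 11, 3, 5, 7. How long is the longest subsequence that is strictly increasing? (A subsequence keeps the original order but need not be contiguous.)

4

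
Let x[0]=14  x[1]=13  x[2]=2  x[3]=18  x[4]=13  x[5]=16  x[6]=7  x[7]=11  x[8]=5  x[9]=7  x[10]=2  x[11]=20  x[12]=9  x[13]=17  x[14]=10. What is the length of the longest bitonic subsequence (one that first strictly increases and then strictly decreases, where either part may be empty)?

inc[i] = longest strictly increasing subsequence ending at i; dec[i] = longest strictly decreasing subsequence starting at i:
i:      0  1  2  3  4  5  6  7  8  9 10 11 12 13 14
x[i]:  14 13  2 18 13 16  7 11  5  7  2 20  9 17 10
inc:    1  1  1  2  2  3  2  3  2  3  1  4  4  5  5
dec:    5  4  1  5  4  4  3  3  2  2  1  3  1  2  1
Best peak at i=3 (value 18): inc=2, dec=5, length 2+5−1 = 6.

6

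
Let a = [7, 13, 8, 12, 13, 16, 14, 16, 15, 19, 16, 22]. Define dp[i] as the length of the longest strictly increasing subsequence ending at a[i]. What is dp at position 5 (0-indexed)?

5

dp[i] = 1 + max{dp[j] : j<i, a[j]<a[i]} (or 1 if no such j):
i:      0  1  2  3  4  5  6  7  8  9 10 11
a[i]:   7 13  8 12 13 16 14 16 15 19 16 22
dp:     1  2  2  3  4  5  5  6  6  7  7  8
At index 5 the value is 5.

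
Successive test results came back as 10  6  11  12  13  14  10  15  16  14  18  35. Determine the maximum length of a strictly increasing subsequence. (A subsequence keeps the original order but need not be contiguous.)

9

Let dp[i] be the length of the longest such subsequence ending at index i:
i:      1  2  3  4  5  6  7  8  9 10 11 12
a[i]:  10  6 11 12 13 14 10 15 16 14 18 35
dp:     1  1  2  3  4  5  2  6  7  5  8  9
Maximum dp value is 9.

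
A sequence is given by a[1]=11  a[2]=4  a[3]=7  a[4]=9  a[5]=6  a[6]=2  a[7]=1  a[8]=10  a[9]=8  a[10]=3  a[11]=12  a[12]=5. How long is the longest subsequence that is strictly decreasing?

5

Negate each value so 'decreasing' becomes 'increasing', then run patience tails on the negated sequence:
-11 → extends → [-11]
-4 → extends → [-11, -4]
-7 → replaces -4 → [-11, -7]
-9 → replaces -7 → [-11, -9]
-6 → extends → [-11, -9, -6]
-2 → extends → [-11, -9, -6, -2]
-1 → extends → [-11, -9, -6, -2, -1]
-10 → replaces -9 → [-11, -10, -6, -2, -1]
-8 → replaces -6 → [-11, -10, -8, -2, -1]
-3 → replaces -2 → [-11, -10, -8, -3, -1]
-12 → replaces -11 → [-12, -10, -8, -3, -1]
-5 → replaces -3 → [-12, -10, -8, -5, -1]
Five tails, so the longest strictly decreasing subsequence of the original has length 5.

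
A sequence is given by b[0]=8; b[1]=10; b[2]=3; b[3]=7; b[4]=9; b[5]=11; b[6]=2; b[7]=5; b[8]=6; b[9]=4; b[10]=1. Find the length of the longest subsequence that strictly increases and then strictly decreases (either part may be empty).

7

inc[i] = longest strictly increasing subsequence ending at i; dec[i] = longest strictly decreasing subsequence starting at i:
i:      0  1  2  3  4  5  6  7  8  9 10
b[i]:   8 10  3  7  9 11  2  5  6  4  1
inc:    1  2  1  2  3  4  1  2  3  2  1
dec:    5  5  3  4  4  4  2  3  3  2  1
Best peak at i=5 (value 11): inc=4, dec=4, length 4+4−1 = 7.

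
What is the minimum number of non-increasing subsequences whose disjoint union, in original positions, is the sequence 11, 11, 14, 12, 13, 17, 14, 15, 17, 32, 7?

7

The minimum number of non-increasing subsequences covering a sequence equals the length of its longest strictly increasing subsequence.
LIS length is 7 (e.g. 11, 12, 13, 14, 15, 17, 32), so 7 piles are needed.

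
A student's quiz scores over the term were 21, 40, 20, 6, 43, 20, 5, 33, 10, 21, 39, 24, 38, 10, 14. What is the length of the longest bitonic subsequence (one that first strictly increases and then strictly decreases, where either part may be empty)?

inc[i] = longest strictly increasing subsequence ending at i; dec[i] = longest strictly decreasing subsequence starting at i:
i:      1  2  3  4  5  6  7  8  9 10 11 12 13 14 15
a[i]:  21 40 20  6 43 20  5 33 10 21 39 24 38 10 14
inc:    1  2  1  1  3  2  1  3  2  3  4  4  5  2  3
dec:    4  4  3  2  4  2  1  3  1  2  3  2  2  1  1
Best peak at i=5 (value 43): inc=3, dec=4, length 3+4−1 = 6.

6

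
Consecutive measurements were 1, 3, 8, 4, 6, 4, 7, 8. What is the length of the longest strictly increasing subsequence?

6

Track the smallest tail for each achievable length (strict):
1 → extends → [1]
3 → extends → [1, 3]
8 → extends → [1, 3, 8]
4 → replaces 8 → [1, 3, 4]
6 → extends → [1, 3, 4, 6]
4 → already a tail → [1, 3, 4, 6]
7 → extends → [1, 3, 4, 6, 7]
8 → extends → [1, 3, 4, 6, 7, 8]
Six tails, so the longest strictly increasing subsequence has length 6 (e.g. 1, 3, 4, 6, 7, 8).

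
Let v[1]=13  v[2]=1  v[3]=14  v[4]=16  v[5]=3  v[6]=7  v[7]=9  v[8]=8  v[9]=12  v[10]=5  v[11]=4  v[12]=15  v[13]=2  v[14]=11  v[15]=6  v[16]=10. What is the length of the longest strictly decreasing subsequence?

Negate each value so 'decreasing' becomes 'increasing', then run patience tails on the negated sequence:
-13 → extends → [-13]
-1 → extends → [-13, -1]
-14 → replaces -13 → [-14, -1]
-16 → replaces -14 → [-16, -1]
-3 → replaces -1 → [-16, -3]
-7 → replaces -3 → [-16, -7]
-9 → replaces -7 → [-16, -9]
-8 → extends → [-16, -9, -8]
-12 → replaces -9 → [-16, -12, -8]
-5 → extends → [-16, -12, -8, -5]
-4 → extends → [-16, -12, -8, -5, -4]
-15 → replaces -12 → [-16, -15, -8, -5, -4]
-2 → extends → [-16, -15, -8, -5, -4, -2]
-11 → replaces -8 → [-16, -15, -11, -5, -4, -2]
-6 → replaces -5 → [-16, -15, -11, -6, -4, -2]
-10 → replaces -6 → [-16, -15, -11, -10, -4, -2]
Six tails, so the longest strictly decreasing subsequence of the original has length 6.

6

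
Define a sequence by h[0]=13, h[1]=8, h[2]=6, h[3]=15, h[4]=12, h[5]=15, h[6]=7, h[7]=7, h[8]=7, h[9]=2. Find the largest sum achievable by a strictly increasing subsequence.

35

Let S[i] be the best sum of a strictly increasing subsequence ending at i:
i:      0  1  2  3  4  5  6  7  8  9
h[i]:  13  8  6 15 12 15  7  7  7  2
S:     13  8  6 28 20 35 13 13 13  2
Maximum is 35 (e.g. 8 + 12 + 15).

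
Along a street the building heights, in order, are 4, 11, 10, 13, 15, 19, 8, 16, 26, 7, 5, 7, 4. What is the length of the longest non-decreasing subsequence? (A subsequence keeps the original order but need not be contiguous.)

Track the smallest tail for each achievable length (allowing ties):
4 → extends → [4]
11 → extends → [4, 11]
10 → replaces 11 → [4, 10]
13 → extends → [4, 10, 13]
15 → extends → [4, 10, 13, 15]
19 → extends → [4, 10, 13, 15, 19]
8 → replaces 10 → [4, 8, 13, 15, 19]
16 → replaces 19 → [4, 8, 13, 15, 16]
26 → extends → [4, 8, 13, 15, 16, 26]
7 → replaces 8 → [4, 7, 13, 15, 16, 26]
5 → replaces 7 → [4, 5, 13, 15, 16, 26]
7 → replaces 13 → [4, 5, 7, 15, 16, 26]
4 → replaces 5 → [4, 4, 7, 15, 16, 26]
Six tails, so the longest non-decreasing subsequence has length 6 (e.g. 4, 11, 13, 15, 19, 26).

6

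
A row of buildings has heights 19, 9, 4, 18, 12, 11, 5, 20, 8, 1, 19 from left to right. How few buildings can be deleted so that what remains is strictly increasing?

Fewest deletions = n − (longest strictly increasing subsequence).
i:      1  2  3  4  5  6  7  8  9 10 11
a[i]:  19  9  4 18 12 11  5 20  8  1 19
dp:     1  1  1  2  2  2  2  3  3  1  4
max dp = 4, so deletions = 11 − 4 = 7.

7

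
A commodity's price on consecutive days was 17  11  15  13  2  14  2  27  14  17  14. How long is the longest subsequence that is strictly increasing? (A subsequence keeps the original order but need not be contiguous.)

4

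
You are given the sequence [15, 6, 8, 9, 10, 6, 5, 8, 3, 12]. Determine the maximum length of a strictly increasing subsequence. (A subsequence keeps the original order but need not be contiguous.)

Let dp[i] be the length of the longest such subsequence ending at index i:
i:      1  2  3  4  5  6  7  8  9 10
a[i]:  15  6  8  9 10  6  5  8  3 12
dp:     1  1  2  3  4  1  1  2  1  5
Maximum dp value is 5.

5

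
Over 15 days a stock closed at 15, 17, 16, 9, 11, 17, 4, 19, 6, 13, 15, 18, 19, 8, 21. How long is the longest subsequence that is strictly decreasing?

4

Negate each value so 'decreasing' becomes 'increasing', then run patience tails on the negated sequence:
-15 → extends → [-15]
-17 → replaces -15 → [-17]
-16 → extends → [-17, -16]
-9 → extends → [-17, -16, -9]
-11 → replaces -9 → [-17, -16, -11]
-17 → already a tail → [-17, -16, -11]
-4 → extends → [-17, -16, -11, -4]
-19 → replaces -17 → [-19, -16, -11, -4]
-6 → replaces -4 → [-19, -16, -11, -6]
-13 → replaces -11 → [-19, -16, -13, -6]
-15 → replaces -13 → [-19, -16, -15, -6]
-18 → replaces -16 → [-19, -18, -15, -6]
-19 → already a tail → [-19, -18, -15, -6]
-8 → replaces -6 → [-19, -18, -15, -8]
-21 → replaces -19 → [-21, -18, -15, -8]
Four tails, so the longest strictly decreasing subsequence of the original has length 4.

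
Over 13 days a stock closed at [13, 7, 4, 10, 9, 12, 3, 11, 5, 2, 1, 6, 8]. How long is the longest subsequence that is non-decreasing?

4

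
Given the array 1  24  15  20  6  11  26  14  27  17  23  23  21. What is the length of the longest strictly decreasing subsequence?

Negate each value so 'decreasing' becomes 'increasing', then run patience tails on the negated sequence:
-1 → extends → [-1]
-24 → replaces -1 → [-24]
-15 → extends → [-24, -15]
-20 → replaces -15 → [-24, -20]
-6 → extends → [-24, -20, -6]
-11 → replaces -6 → [-24, -20, -11]
-26 → replaces -24 → [-26, -20, -11]
-14 → replaces -11 → [-26, -20, -14]
-27 → replaces -26 → [-27, -20, -14]
-17 → replaces -14 → [-27, -20, -17]
-23 → replaces -20 → [-27, -23, -17]
-23 → already a tail → [-27, -23, -17]
-21 → replaces -17 → [-27, -23, -21]
Three tails, so the longest strictly decreasing subsequence of the original has length 3.

3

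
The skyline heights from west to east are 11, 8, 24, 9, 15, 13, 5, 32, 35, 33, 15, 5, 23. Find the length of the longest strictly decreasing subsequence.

Negate each value so 'decreasing' becomes 'increasing', then run patience tails on the negated sequence:
-11 → extends → [-11]
-8 → extends → [-11, -8]
-24 → replaces -11 → [-24, -8]
-9 → replaces -8 → [-24, -9]
-15 → replaces -9 → [-24, -15]
-13 → extends → [-24, -15, -13]
-5 → extends → [-24, -15, -13, -5]
-32 → replaces -24 → [-32, -15, -13, -5]
-35 → replaces -32 → [-35, -15, -13, -5]
-33 → replaces -15 → [-35, -33, -13, -5]
-15 → replaces -13 → [-35, -33, -15, -5]
-5 → already a tail → [-35, -33, -15, -5]
-23 → replaces -15 → [-35, -33, -23, -5]
Four tails, so the longest strictly decreasing subsequence of the original has length 4.

4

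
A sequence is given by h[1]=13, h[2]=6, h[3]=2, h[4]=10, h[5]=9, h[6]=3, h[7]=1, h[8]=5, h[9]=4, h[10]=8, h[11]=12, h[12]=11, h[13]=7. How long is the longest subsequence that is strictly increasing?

5

Let dp[i] be the length of the longest such subsequence ending at index i:
i:      1  2  3  4  5  6  7  8  9 10 11 12 13
h[i]:  13  6  2 10  9  3  1  5  4  8 12 11  7
dp:     1  1  1  2  2  2  1  3  3  4  5  5  4
Maximum dp value is 5.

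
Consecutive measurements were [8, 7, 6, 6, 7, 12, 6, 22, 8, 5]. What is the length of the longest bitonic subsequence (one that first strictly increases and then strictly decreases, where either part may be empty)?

6

inc[i] = longest strictly increasing subsequence ending at i; dec[i] = longest strictly decreasing subsequence starting at i:
i:      1  2  3  4  5  6  7  8  9 10
a[i]:   8  7  6  6  7 12  6 22  8  5
inc:    1  1  1  1  2  3  1  4  3  1
dec:    4  3  2  2  3  3  2  3  2  1
Best peak at i=8 (value 22): inc=4, dec=3, length 4+3−1 = 6.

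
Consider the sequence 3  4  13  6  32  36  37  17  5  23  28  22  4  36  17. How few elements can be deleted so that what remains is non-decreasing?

Fewest deletions = n − (longest non-decreasing subsequence).
i:      1  2  3  4  5  6  7  8  9 10 11 12 13 14 15
a[i]:   3  4 13  6 32 36 37 17  5 23 28 22  4 36 17
dp:     1  2  3  3  4  5  6  4  3  5  6  5  3  7  5
max dp = 7, so deletions = 15 − 7 = 8.

8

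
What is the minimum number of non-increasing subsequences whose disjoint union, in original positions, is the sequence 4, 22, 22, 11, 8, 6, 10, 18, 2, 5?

Place each on the leftmost legal pile:
4 → new pile 1 (tops now [4])
22 → new pile 2 (tops now [4, 22])
22 → pile 2 (tops now [4, 22])
11 → pile 2 (tops now [4, 11])
8 → pile 2 (tops now [4, 8])
6 → pile 2 (tops now [4, 6])
10 → new pile 3 (tops now [4, 6, 10])
18 → new pile 4 (tops now [4, 6, 10, 18])
2 → pile 1 (tops now [2, 6, 10, 18])
5 → pile 2 (tops now [2, 5, 10, 18])
Four piles.

4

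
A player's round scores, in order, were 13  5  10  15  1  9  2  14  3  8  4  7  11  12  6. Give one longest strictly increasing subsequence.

1, 2, 3, 4, 7, 11, 12

Patience tails give the LIS length; then backtrack through the dp parents:
13 → extends → [13]
5 → replaces 13 → [5]
10 → extends → [5, 10]
15 → extends → [5, 10, 15]
1 → replaces 5 → [1, 10, 15]
9 → replaces 10 → [1, 9, 15]
2 → replaces 9 → [1, 2, 15]
14 → replaces 15 → [1, 2, 14]
3 → replaces 14 → [1, 2, 3]
8 → extends → [1, 2, 3, 8]
4 → replaces 8 → [1, 2, 3, 4]
7 → extends → [1, 2, 3, 4, 7]
11 → extends → [1, 2, 3, 4, 7, 11]
12 → extends → [1, 2, 3, 4, 7, 11, 12]
6 → replaces 7 → [1, 2, 3, 4, 6, 11, 12]
Length 7; one witness is 1, 2, 3, 4, 7, 11, 12.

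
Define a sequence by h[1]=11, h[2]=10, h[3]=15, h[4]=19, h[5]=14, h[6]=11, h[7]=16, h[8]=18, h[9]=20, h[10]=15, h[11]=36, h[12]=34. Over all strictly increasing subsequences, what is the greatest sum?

116

Let S[i] be the best sum of a strictly increasing subsequence ending at i:
i:       1   2   3   4   5   6   7   8   9  10  11  12
h[i]:   11  10  15  19  14  11  16  18  20  15  36  34
S:      11  10  26  45  25  21  42  60  80  40 116 114
Maximum is 116 (e.g. 11 + 15 + 16 + 18 + 20 + 36).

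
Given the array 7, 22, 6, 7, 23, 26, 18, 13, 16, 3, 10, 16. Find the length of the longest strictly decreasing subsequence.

4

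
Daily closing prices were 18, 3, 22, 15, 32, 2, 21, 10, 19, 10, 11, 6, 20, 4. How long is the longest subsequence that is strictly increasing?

Track the smallest tail for each achievable length (strict):
18 → extends → [18]
3 → replaces 18 → [3]
22 → extends → [3, 22]
15 → replaces 22 → [3, 15]
32 → extends → [3, 15, 32]
2 → replaces 3 → [2, 15, 32]
21 → replaces 32 → [2, 15, 21]
10 → replaces 15 → [2, 10, 21]
19 → replaces 21 → [2, 10, 19]
10 → already a tail → [2, 10, 19]
11 → replaces 19 → [2, 10, 11]
6 → replaces 10 → [2, 6, 11]
20 → extends → [2, 6, 11, 20]
4 → replaces 6 → [2, 4, 11, 20]
Four tails, so the longest strictly increasing subsequence has length 4 (e.g. 3, 15, 19, 20).

4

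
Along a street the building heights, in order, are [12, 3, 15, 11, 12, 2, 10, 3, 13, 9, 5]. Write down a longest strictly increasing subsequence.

Patience tails give the LIS length; then backtrack through the dp parents:
12 → extends → [12]
3 → replaces 12 → [3]
15 → extends → [3, 15]
11 → replaces 15 → [3, 11]
12 → extends → [3, 11, 12]
2 → replaces 3 → [2, 11, 12]
10 → replaces 11 → [2, 10, 12]
3 → replaces 10 → [2, 3, 12]
13 → extends → [2, 3, 12, 13]
9 → replaces 12 → [2, 3, 9, 13]
5 → replaces 9 → [2, 3, 5, 13]
Length 4; one witness is 3, 11, 12, 13.

3, 11, 12, 13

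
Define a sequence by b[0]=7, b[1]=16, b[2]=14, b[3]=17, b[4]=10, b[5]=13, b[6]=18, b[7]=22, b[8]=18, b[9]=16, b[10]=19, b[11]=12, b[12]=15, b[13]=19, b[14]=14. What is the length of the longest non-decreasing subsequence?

7

Let dp[i] be the length of the longest such subsequence ending at index i:
i:      0  1  2  3  4  5  6  7  8  9 10 11 12 13 14
b[i]:   7 16 14 17 10 13 18 22 18 16 19 12 15 19 14
dp:     1  2  2  3  2  3  4  5  5  4  6  3  4  7  4
Maximum dp value is 7.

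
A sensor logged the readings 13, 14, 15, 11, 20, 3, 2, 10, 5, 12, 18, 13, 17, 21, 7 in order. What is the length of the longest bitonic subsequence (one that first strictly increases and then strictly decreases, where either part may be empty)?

7

inc[i] = longest strictly increasing subsequence ending at i; dec[i] = longest strictly decreasing subsequence starting at i:
i:      1  2  3  4  5  6  7  8  9 10 11 12 13 14 15
a[i]:  13 14 15 11 20  3  2 10  5 12 18 13 17 21  7
inc:    1  2  3  1  4  1  1  2  2  3  4  4  5  6  3
dec:    4  4  4  3  4  2  1  2  1  2  3  2  2  2  1
Best peak at i=5 (value 20): inc=4, dec=4, length 4+4−1 = 7.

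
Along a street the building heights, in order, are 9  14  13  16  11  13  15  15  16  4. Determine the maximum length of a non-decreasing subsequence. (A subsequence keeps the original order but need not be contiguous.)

Track the smallest tail for each achievable length (allowing ties):
9 → extends → [9]
14 → extends → [9, 14]
13 → replaces 14 → [9, 13]
16 → extends → [9, 13, 16]
11 → replaces 13 → [9, 11, 16]
13 → replaces 16 → [9, 11, 13]
15 → extends → [9, 11, 13, 15]
15 → extends → [9, 11, 13, 15, 15]
16 → extends → [9, 11, 13, 15, 15, 16]
4 → replaces 9 → [4, 11, 13, 15, 15, 16]
Six tails, so the longest non-decreasing subsequence has length 6 (e.g. 9, 13, 13, 15, 15, 16).

6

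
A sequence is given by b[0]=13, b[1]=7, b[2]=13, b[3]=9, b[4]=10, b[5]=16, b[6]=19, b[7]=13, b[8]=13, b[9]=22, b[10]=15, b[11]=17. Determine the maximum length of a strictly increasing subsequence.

6

Track the smallest tail for each achievable length (strict):
13 → extends → [13]
7 → replaces 13 → [7]
13 → extends → [7, 13]
9 → replaces 13 → [7, 9]
10 → extends → [7, 9, 10]
16 → extends → [7, 9, 10, 16]
19 → extends → [7, 9, 10, 16, 19]
13 → replaces 16 → [7, 9, 10, 13, 19]
13 → already a tail → [7, 9, 10, 13, 19]
22 → extends → [7, 9, 10, 13, 19, 22]
15 → replaces 19 → [7, 9, 10, 13, 15, 22]
17 → replaces 22 → [7, 9, 10, 13, 15, 17]
Six tails, so the longest strictly increasing subsequence has length 6 (e.g. 7, 9, 10, 16, 19, 22).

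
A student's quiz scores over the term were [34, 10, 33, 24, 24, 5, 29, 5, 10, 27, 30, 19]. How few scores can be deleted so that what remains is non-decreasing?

Fewest deletions = n − (longest non-decreasing subsequence).
Patience tails:
34 → extends → [34]
10 → replaces 34 → [10]
33 → extends → [10, 33]
24 → replaces 33 → [10, 24]
24 → extends → [10, 24, 24]
5 → replaces 10 → [5, 24, 24]
29 → extends → [5, 24, 24, 29]
5 → replaces 24 → [5, 5, 24, 29]
10 → replaces 24 → [5, 5, 10, 29]
27 → replaces 29 → [5, 5, 10, 27]
30 → extends → [5, 5, 10, 27, 30]
19 → replaces 27 → [5, 5, 10, 19, 30]
Longest non-decreasing subsequence has length 5, so deletions = 12 − 5 = 7.

7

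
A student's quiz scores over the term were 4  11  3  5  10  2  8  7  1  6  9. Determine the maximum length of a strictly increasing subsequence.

Track the smallest tail for each achievable length (strict):
4 → extends → [4]
11 → extends → [4, 11]
3 → replaces 4 → [3, 11]
5 → replaces 11 → [3, 5]
10 → extends → [3, 5, 10]
2 → replaces 3 → [2, 5, 10]
8 → replaces 10 → [2, 5, 8]
7 → replaces 8 → [2, 5, 7]
1 → replaces 2 → [1, 5, 7]
6 → replaces 7 → [1, 5, 6]
9 → extends → [1, 5, 6, 9]
Four tails, so the longest strictly increasing subsequence has length 4 (e.g. 4, 5, 8, 9).

4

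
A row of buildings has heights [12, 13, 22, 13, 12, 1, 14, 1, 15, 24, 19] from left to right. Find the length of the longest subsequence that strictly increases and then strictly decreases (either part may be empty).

inc[i] = longest strictly increasing subsequence ending at i; dec[i] = longest strictly decreasing subsequence starting at i:
i:      1  2  3  4  5  6  7  8  9 10 11
a[i]:  12 13 22 13 12  1 14  1 15 24 19
inc:    1  2  3  2  1  1  3  1  4  5  5
dec:    2  3  4  3  2  1  2  1  1  2  1
Best peak at i=3 (value 22): inc=3, dec=4, length 3+4−1 = 6.

6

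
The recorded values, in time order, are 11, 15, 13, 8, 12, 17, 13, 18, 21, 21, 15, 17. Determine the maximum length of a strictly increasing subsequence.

Track the smallest tail for each achievable length (strict):
11 → extends → [11]
15 → extends → [11, 15]
13 → replaces 15 → [11, 13]
8 → replaces 11 → [8, 13]
12 → replaces 13 → [8, 12]
17 → extends → [8, 12, 17]
13 → replaces 17 → [8, 12, 13]
18 → extends → [8, 12, 13, 18]
21 → extends → [8, 12, 13, 18, 21]
21 → already a tail → [8, 12, 13, 18, 21]
15 → replaces 18 → [8, 12, 13, 15, 21]
17 → replaces 21 → [8, 12, 13, 15, 17]
Five tails, so the longest strictly increasing subsequence has length 5 (e.g. 11, 15, 17, 18, 21).

5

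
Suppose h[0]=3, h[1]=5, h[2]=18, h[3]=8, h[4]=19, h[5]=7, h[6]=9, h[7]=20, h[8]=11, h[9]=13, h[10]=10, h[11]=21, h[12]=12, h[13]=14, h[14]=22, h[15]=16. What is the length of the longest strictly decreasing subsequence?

Negate each value so 'decreasing' becomes 'increasing', then run patience tails on the negated sequence:
-3 → extends → [-3]
-5 → replaces -3 → [-5]
-18 → replaces -5 → [-18]
-8 → extends → [-18, -8]
-19 → replaces -18 → [-19, -8]
-7 → extends → [-19, -8, -7]
-9 → replaces -8 → [-19, -9, -7]
-20 → replaces -19 → [-20, -9, -7]
-11 → replaces -9 → [-20, -11, -7]
-13 → replaces -11 → [-20, -13, -7]
-10 → replaces -7 → [-20, -13, -10]
-21 → replaces -20 → [-21, -13, -10]
-12 → replaces -10 → [-21, -13, -12]
-14 → replaces -13 → [-21, -14, -12]
-22 → replaces -21 → [-22, -14, -12]
-16 → replaces -14 → [-22, -16, -12]
Three tails, so the longest strictly decreasing subsequence of the original has length 3.

3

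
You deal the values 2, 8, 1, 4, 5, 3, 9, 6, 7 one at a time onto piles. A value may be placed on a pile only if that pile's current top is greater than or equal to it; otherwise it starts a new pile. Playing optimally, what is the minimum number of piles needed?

Place each on the leftmost legal pile:
2 → new pile 1 (tops now [2])
8 → new pile 2 (tops now [2, 8])
1 → pile 1 (tops now [1, 8])
4 → pile 2 (tops now [1, 4])
5 → new pile 3 (tops now [1, 4, 5])
3 → pile 2 (tops now [1, 3, 5])
9 → new pile 4 (tops now [1, 3, 5, 9])
6 → pile 4 (tops now [1, 3, 5, 6])
7 → new pile 5 (tops now [1, 3, 5, 6, 7])
Five piles.

5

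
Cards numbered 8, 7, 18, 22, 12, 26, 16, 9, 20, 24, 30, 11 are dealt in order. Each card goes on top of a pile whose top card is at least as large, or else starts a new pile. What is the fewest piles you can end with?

6

The minimum number of non-increasing subsequences covering a sequence equals the length of its longest strictly increasing subsequence.
LIS length is 6 (e.g. 8, 12, 16, 20, 24, 30), so 6 piles are needed.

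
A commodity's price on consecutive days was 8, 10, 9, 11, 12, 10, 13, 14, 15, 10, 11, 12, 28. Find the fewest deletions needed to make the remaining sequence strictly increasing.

5

Fewest deletions = n − (longest strictly increasing subsequence).
Patience tails:
8 → extends → [8]
10 → extends → [8, 10]
9 → replaces 10 → [8, 9]
11 → extends → [8, 9, 11]
12 → extends → [8, 9, 11, 12]
10 → replaces 11 → [8, 9, 10, 12]
13 → extends → [8, 9, 10, 12, 13]
14 → extends → [8, 9, 10, 12, 13, 14]
15 → extends → [8, 9, 10, 12, 13, 14, 15]
10 → already a tail → [8, 9, 10, 12, 13, 14, 15]
11 → replaces 12 → [8, 9, 10, 11, 13, 14, 15]
12 → replaces 13 → [8, 9, 10, 11, 12, 14, 15]
28 → extends → [8, 9, 10, 11, 12, 14, 15, 28]
Longest strictly increasing subsequence has length 8, so deletions = 13 − 8 = 5.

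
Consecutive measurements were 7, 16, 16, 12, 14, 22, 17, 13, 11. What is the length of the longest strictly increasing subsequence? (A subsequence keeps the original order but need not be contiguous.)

4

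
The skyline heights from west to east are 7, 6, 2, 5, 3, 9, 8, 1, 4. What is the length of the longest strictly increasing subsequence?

Track the smallest tail for each achievable length (strict):
7 → extends → [7]
6 → replaces 7 → [6]
2 → replaces 6 → [2]
5 → extends → [2, 5]
3 → replaces 5 → [2, 3]
9 → extends → [2, 3, 9]
8 → replaces 9 → [2, 3, 8]
1 → replaces 2 → [1, 3, 8]
4 → replaces 8 → [1, 3, 4]
Three tails, so the longest strictly increasing subsequence has length 3 (e.g. 2, 5, 9).

3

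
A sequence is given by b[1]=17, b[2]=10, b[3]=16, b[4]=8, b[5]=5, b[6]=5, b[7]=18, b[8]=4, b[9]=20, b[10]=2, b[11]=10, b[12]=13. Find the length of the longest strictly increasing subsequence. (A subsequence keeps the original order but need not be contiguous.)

4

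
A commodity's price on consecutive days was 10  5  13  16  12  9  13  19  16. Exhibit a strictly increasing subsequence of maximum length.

Patience tails give the LIS length; then backtrack through the dp parents:
10 → extends → [10]
5 → replaces 10 → [5]
13 → extends → [5, 13]
16 → extends → [5, 13, 16]
12 → replaces 13 → [5, 12, 16]
9 → replaces 12 → [5, 9, 16]
13 → replaces 16 → [5, 9, 13]
19 → extends → [5, 9, 13, 19]
16 → replaces 19 → [5, 9, 13, 16]
Length 4; one witness is 10, 13, 16, 19.

10, 13, 16, 19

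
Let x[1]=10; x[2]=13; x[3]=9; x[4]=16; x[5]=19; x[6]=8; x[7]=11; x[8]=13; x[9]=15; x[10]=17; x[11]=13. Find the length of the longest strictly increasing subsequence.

5

Let dp[i] be the length of the longest such subsequence ending at index i:
i:      1  2  3  4  5  6  7  8  9 10 11
x[i]:  10 13  9 16 19  8 11 13 15 17 13
dp:     1  2  1  3  4  1  2  3  4  5  3
Maximum dp value is 5.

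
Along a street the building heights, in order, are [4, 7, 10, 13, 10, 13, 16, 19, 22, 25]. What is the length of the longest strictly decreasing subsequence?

2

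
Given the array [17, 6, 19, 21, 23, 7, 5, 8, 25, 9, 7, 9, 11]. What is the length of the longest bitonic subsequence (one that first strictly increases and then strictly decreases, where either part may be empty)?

inc[i] = longest strictly increasing subsequence ending at i; dec[i] = longest strictly decreasing subsequence starting at i:
i:      1  2  3  4  5  6  7  8  9 10 11 12 13
a[i]:  17  6 19 21 23  7  5  8 25  9  7  9 11
inc:    1  1  2  3  4  2  1  3  5  4  2  4  5
dec:    3  2  3  3  3  2  1  2  3  2  1  1  1
Best peak at i=9 (value 25): inc=5, dec=3, length 5+3−1 = 7.

7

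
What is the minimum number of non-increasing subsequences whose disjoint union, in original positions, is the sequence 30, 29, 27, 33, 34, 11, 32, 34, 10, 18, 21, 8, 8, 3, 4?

Place each on the leftmost legal pile:
30 → new pile 1 (tops now [30])
29 → pile 1 (tops now [29])
27 → pile 1 (tops now [27])
33 → new pile 2 (tops now [27, 33])
34 → new pile 3 (tops now [27, 33, 34])
11 → pile 1 (tops now [11, 33, 34])
32 → pile 2 (tops now [11, 32, 34])
34 → pile 3 (tops now [11, 32, 34])
10 → pile 1 (tops now [10, 32, 34])
18 → pile 2 (tops now [10, 18, 34])
21 → pile 3 (tops now [10, 18, 21])
8 → pile 1 (tops now [8, 18, 21])
8 → pile 1 (tops now [8, 18, 21])
3 → pile 1 (tops now [3, 18, 21])
4 → pile 2 (tops now [3, 4, 21])
Three piles.

3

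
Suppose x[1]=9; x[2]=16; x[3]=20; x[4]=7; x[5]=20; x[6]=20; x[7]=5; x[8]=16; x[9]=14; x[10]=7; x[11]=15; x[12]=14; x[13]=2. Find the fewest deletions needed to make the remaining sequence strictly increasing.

10

Fewest deletions = n − (longest strictly increasing subsequence).
Patience tails:
9 → extends → [9]
16 → extends → [9, 16]
20 → extends → [9, 16, 20]
7 → replaces 9 → [7, 16, 20]
20 → already a tail → [7, 16, 20]
20 → already a tail → [7, 16, 20]
5 → replaces 7 → [5, 16, 20]
16 → already a tail → [5, 16, 20]
14 → replaces 16 → [5, 14, 20]
7 → replaces 14 → [5, 7, 20]
15 → replaces 20 → [5, 7, 15]
14 → replaces 15 → [5, 7, 14]
2 → replaces 5 → [2, 7, 14]
Longest strictly increasing subsequence has length 3, so deletions = 13 − 3 = 10.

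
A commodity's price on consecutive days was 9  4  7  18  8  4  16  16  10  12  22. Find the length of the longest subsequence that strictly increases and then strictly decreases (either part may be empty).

inc[i] = longest strictly increasing subsequence ending at i; dec[i] = longest strictly decreasing subsequence starting at i:
i:      1  2  3  4  5  6  7  8  9 10 11
a[i]:   9  4  7 18  8  4 16 16 10 12 22
inc:    1  1  2  3  3  1  4  4  4  5  6
dec:    3  1  2  3  2  1  2  2  1  1  1
Best peak at i=11 (value 22): inc=6, dec=1, length 6+1−1 = 6.

6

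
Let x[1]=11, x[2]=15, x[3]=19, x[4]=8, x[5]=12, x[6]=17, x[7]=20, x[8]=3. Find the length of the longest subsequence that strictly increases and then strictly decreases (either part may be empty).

inc[i] = longest strictly increasing subsequence ending at i; dec[i] = longest strictly decreasing subsequence starting at i:
i:      1  2  3  4  5  6  7  8
x[i]:  11 15 19  8 12 17 20  3
inc:    1  2  3  1  2  3  4  1
dec:    3  3  3  2  2  2  2  1
Best peak at i=3 (value 19): inc=3, dec=3, length 3+3−1 = 5.

5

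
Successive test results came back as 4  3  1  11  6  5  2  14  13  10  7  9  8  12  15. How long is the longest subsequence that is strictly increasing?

Let dp[i] be the length of the longest such subsequence ending at index i:
i:      1  2  3  4  5  6  7  8  9 10 11 12 13 14 15
a[i]:   4  3  1 11  6  5  2 14 13 10  7  9  8 12 15
dp:     1  1  1  2  2  2  2  3  3  3  3  4  4  5  6
Maximum dp value is 6.

6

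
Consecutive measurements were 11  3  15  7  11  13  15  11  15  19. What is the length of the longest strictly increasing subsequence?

6

Let dp[i] be the length of the longest such subsequence ending at index i:
i:      1  2  3  4  5  6  7  8  9 10
a[i]:  11  3 15  7 11 13 15 11 15 19
dp:     1  1  2  2  3  4  5  3  5  6
Maximum dp value is 6.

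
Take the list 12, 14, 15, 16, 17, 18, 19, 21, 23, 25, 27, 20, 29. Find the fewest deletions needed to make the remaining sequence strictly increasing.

1

Fewest deletions = n − (longest strictly increasing subsequence).
i:      1  2  3  4  5  6  7  8  9 10 11 12 13
a[i]:  12 14 15 16 17 18 19 21 23 25 27 20 29
dp:     1  2  3  4  5  6  7  8  9 10 11  8 12
max dp = 12, so deletions = 13 − 12 = 1.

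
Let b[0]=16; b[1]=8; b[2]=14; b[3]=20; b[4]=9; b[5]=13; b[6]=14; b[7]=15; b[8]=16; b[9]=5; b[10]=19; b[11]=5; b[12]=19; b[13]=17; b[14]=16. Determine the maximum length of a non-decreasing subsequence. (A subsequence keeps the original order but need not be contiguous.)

8

Track the smallest tail for each achievable length (allowing ties):
16 → extends → [16]
8 → replaces 16 → [8]
14 → extends → [8, 14]
20 → extends → [8, 14, 20]
9 → replaces 14 → [8, 9, 20]
13 → replaces 20 → [8, 9, 13]
14 → extends → [8, 9, 13, 14]
15 → extends → [8, 9, 13, 14, 15]
16 → extends → [8, 9, 13, 14, 15, 16]
5 → replaces 8 → [5, 9, 13, 14, 15, 16]
19 → extends → [5, 9, 13, 14, 15, 16, 19]
5 → replaces 9 → [5, 5, 13, 14, 15, 16, 19]
19 → extends → [5, 5, 13, 14, 15, 16, 19, 19]
17 → replaces 19 → [5, 5, 13, 14, 15, 16, 17, 19]
16 → replaces 17 → [5, 5, 13, 14, 15, 16, 16, 19]
Eight tails, so the longest non-decreasing subsequence has length 8 (e.g. 8, 9, 13, 14, 15, 16, 19, 19).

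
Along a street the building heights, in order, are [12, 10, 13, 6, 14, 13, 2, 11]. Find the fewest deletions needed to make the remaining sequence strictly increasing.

Fewest deletions = n − (longest strictly increasing subsequence).
i:      1  2  3  4  5  6  7  8
a[i]:  12 10 13  6 14 13  2 11
dp:     1  1  2  1  3  2  1  2
max dp = 3, so deletions = 8 − 3 = 5.

5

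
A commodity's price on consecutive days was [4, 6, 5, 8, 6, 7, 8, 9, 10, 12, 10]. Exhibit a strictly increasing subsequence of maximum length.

4, 5, 6, 7, 8, 9, 10, 12

Patience tails give the LIS length; then backtrack through the dp parents:
4 → extends → [4]
6 → extends → [4, 6]
5 → replaces 6 → [4, 5]
8 → extends → [4, 5, 8]
6 → replaces 8 → [4, 5, 6]
7 → extends → [4, 5, 6, 7]
8 → extends → [4, 5, 6, 7, 8]
9 → extends → [4, 5, 6, 7, 8, 9]
10 → extends → [4, 5, 6, 7, 8, 9, 10]
12 → extends → [4, 5, 6, 7, 8, 9, 10, 12]
10 → already a tail → [4, 5, 6, 7, 8, 9, 10, 12]
Length 8; one witness is 4, 5, 6, 7, 8, 9, 10, 12.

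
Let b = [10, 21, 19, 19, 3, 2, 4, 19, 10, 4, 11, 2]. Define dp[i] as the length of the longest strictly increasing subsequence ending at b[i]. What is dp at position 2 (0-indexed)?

2

dp[i] = 1 + max{dp[j] : j<i, b[j]<b[i]} (or 1 if no such j):
i:      0  1  2  3  4  5  6  7  8  9 10 11
b[i]:  10 21 19 19  3  2  4 19 10  4 11  2
dp:     1  2  2  2  1  1  2  3  3  2  4  1
At index 2 the value is 2.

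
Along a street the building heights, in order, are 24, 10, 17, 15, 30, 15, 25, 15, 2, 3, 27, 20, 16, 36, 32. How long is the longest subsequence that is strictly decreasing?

Negate each value so 'decreasing' becomes 'increasing', then run patience tails on the negated sequence:
-24 → extends → [-24]
-10 → extends → [-24, -10]
-17 → replaces -10 → [-24, -17]
-15 → extends → [-24, -17, -15]
-30 → replaces -24 → [-30, -17, -15]
-15 → already a tail → [-30, -17, -15]
-25 → replaces -17 → [-30, -25, -15]
-15 → already a tail → [-30, -25, -15]
-2 → extends → [-30, -25, -15, -2]
-3 → replaces -2 → [-30, -25, -15, -3]
-27 → replaces -25 → [-30, -27, -15, -3]
-20 → replaces -15 → [-30, -27, -20, -3]
-16 → replaces -3 → [-30, -27, -20, -16]
-36 → replaces -30 → [-36, -27, -20, -16]
-32 → replaces -27 → [-36, -32, -20, -16]
Four tails, so the longest strictly decreasing subsequence of the original has length 4.

4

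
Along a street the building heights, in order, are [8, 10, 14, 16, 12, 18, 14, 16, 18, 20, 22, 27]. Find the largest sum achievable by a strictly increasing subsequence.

Let S[i] be the best sum of a strictly increasing subsequence ending at i:
i:       1   2   3   4   5   6   7   8   9  10  11  12
a[i]:    8  10  14  16  12  18  14  16  18  20  22  27
S:       8  18  32  48  30  66  44  60  78  98 120 147
Maximum is 147 (e.g. 8 + 10 + 12 + 14 + 16 + 18 + 20 + 22 + 27).

147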